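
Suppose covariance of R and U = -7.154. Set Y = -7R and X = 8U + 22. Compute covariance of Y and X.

covariance of Y and X = 400.624

covariance of Y and X = a·c·covariance of R and U = (-7)·8·(-7.154) = 400.624. Additive constants drop out.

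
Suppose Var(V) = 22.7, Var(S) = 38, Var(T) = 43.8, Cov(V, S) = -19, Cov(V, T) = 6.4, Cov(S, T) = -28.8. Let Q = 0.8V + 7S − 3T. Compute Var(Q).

Var(Q) = 3236.808

Var(Q) = a²·Var(V) + b²·Var(S) + c²·Var(T) + 2ab·Cov(V, S) + 2ac·Cov(V, T) + 2bc·Cov(S, T), with a = 0.8, b = 7, c = -3.
= 14.528 + 1862 + 394.2 + (-212.8) + (-30.72) + 1209.6
= 3236.808.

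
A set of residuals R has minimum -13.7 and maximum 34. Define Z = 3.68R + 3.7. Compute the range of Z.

Range of R = 34 − (-13.7) = 47.7.
Range(Z) = |a|·Range(R) = |3.68|·47.7 = 175.536.

Range(Z) = 175.536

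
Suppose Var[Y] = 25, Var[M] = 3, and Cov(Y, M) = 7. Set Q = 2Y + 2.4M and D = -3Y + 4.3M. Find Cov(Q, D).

By bilinearity, Cov(Q, D) = ac·Var[Y] + bd·Var[M] + (ad+bc)·Cov(Y, M), with a=2, b=2.4, c=-3, d=4.3.
ac·Var[Y] = 2·(-3)·25 = -150
bd·Var[M] = 2.4·4.3·3 = 30.96
(ad+bc)·Cov(Y, M) = (1.4)·7 = 9.8
Cov(Q, D) = -150 + 30.96 + 9.8 = -109.24.

Cov(Q, D) = -109.24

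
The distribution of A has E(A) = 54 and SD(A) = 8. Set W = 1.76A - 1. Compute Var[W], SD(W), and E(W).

Var[W] = 198.2464, SD(W) = 14.08, E(W) = 94.04

W = 1.76A - 1 is linear with a = 1.76, b = -1.
Var[A] = 8² = 64.
Var[W] = a²·Var[A] = 1.76²·64 = 198.2464 (the additive constant -1 does not affect variance).
SD(W) = |a|·SD(A) = |1.76|·8 = 14.08.
E(W) = a·E(A) + b = 1.76·54 + (-1) = 94.04.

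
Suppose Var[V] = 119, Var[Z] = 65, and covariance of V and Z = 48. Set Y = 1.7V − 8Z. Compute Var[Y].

Var[Y] = a²·Var[V] + b²·Var[Z] + 2ab·covariance of V and Z with a = 1.7, b = -8.
= 1.7²·119 + (-8)²·65 + 2·1.7·(-8)·48
= 343.91 + 4160 + (-1305.6) = 3198.31.

Var[Y] = 3198.31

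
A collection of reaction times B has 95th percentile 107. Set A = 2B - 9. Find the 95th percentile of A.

95th percentile of A = 205

Since a = 2 > 0 the transformation is increasing, so the 95th percentile of A = a·(P_{95} of B) + b = 2·107 + (-9) = 205.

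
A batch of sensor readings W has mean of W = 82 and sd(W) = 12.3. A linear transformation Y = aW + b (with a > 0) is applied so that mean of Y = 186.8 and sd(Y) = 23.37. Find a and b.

a = 1.9, b = 31

sd(Y) = a·sd(W) (a > 0), so a = 23.37/12.3 = 1.9.
mean of Y = a·mean of W + b, so b = 186.8 − 1.9·82 = 31.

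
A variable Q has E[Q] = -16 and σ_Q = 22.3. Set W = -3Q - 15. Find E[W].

E[W] = 33

W = -3Q - 15 is linear with a = -3, b = -15.
E[W] = a·E[Q] + b = (-3)·(-16) + (-15) = 33.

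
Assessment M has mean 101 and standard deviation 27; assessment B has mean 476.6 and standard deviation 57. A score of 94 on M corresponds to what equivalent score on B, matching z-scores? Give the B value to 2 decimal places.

B = 461.82

z = (94 − 101)/27 ≈ -0.2593.
B = 476.6 + z·57 = 476.6 + (94 − 101)·57/27 ≈ 461.82.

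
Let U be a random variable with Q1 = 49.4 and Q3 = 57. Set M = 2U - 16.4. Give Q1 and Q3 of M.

a = 2 > 0: Q1(M) = a·Q1(U)+b = 82.4, Q3(M) = a·Q3(U)+b = 97.6.

Q1(M) = 82.4, Q3(M) = 97.6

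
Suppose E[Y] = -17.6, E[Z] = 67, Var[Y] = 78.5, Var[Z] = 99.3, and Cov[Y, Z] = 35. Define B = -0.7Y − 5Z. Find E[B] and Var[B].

E[B] = -322.68, Var[B] = 2765.965

E[B] = (-0.7)·E[Y] + (-5)·E[Z] = (-0.7)·(-17.6) + (-5)·67 = -322.68.
Var[B] = a²·Var[Y] + b²·Var[Z] + 2ab·Cov[Y, Z] with a = -0.7, b = -5.
= (-0.7)²·78.5 + (-5)²·99.3 + 2·(-0.7)·(-5)·35
= 38.465 + 2482.5 + 245 = 2765.965.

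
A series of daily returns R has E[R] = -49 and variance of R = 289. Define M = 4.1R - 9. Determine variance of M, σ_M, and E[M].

M = 4.1R - 9 is linear with a = 4.1, b = -9.
variance of M = a²·variance of R = 4.1²·289 = 4858.09 (the additive constant -9 does not affect variance).
σ_R = √289 = 17.
σ_M = |a|·σ_R = |4.1|·17 = 69.7.
E[M] = a·E[R] + b = 4.1·(-49) + (-9) = -209.9.

variance of M = 4858.09, σ_M = 69.7, E[M] = -209.9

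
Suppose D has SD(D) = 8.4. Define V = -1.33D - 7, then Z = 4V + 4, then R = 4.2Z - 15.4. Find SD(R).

SD(V) = |-1.33|·8.4 = 11.172.
SD(Z) = |4|·11.172 = 44.688.
SD(R) = |4.2|·44.688 = 187.6896.

SD(R) = 187.6896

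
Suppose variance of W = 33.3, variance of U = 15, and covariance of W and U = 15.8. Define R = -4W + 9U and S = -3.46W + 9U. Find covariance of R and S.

By bilinearity, covariance of R and S = ac·variance of W + bd·variance of U + (ad+bc)·covariance of W and U, with a=-4, b=9, c=-3.46, d=9.
ac·variance of W = (-4)·(-3.46)·33.3 = 460.872
bd·variance of U = 9·9·15 = 1215
(ad+bc)·covariance of W and U = (-67.14)·15.8 = -1060.812
covariance of R and S = 460.872 + 1215 + (-1060.812) = 615.06.

covariance of R and S = 615.06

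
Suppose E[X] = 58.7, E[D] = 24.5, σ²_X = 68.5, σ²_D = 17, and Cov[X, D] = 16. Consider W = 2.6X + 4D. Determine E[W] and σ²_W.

E[W] = 2.6·E[X] + 4·E[D] = 2.6·58.7 + 4·24.5 = 250.62.
σ²_W = a²·σ²_X + b²·σ²_D + 2ab·Cov[X, D] with a = 2.6, b = 4.
= 2.6²·68.5 + 4²·17 + 2·2.6·4·16
= 463.06 + 272 + 332.8 = 1067.86.

E[W] = 250.62, σ²_W = 1067.86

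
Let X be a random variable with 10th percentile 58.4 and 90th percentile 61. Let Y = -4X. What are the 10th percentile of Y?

10th percentile of Y = -244

Since a = -4 < 0 the transformation is decreasing, reversing order: the 10th percentile of Y corresponds to the 90th percentile of X.
So P_{10}(Y) = a·P_{90}(X) + b = (-4)·61 = -244.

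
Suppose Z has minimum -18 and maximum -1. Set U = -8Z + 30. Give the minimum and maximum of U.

min(U) = 38, max(U) = 174

a = -8 < 0, so order reverses: min(U) = a·max(Z)+b = (-8)·(-1) + 30 = 38; max(U) = a·min(Z)+b = (-8)·(-18) + 30 = 174.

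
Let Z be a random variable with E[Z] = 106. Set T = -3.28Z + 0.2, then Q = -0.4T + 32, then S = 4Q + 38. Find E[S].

E[S] = 721.968

E[T] = (-3.28)·106 + 0.2 = -347.48.
E[Q] = (-0.4)·(-347.48) + 32 = 170.992.
E[S] = 4·170.992 + 38 = 721.968.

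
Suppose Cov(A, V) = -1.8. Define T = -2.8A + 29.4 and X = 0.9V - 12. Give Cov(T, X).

Cov(T, X) = 4.536

Cov(T, X) = a·c·Cov(A, V) = (-2.8)·0.9·(-1.8) = 4.536. Additive constants drop out.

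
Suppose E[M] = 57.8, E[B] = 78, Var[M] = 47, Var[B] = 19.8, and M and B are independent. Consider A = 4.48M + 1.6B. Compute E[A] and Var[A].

E[A] = 4.48·E[M] + 1.6·E[B] = 4.48·57.8 + 1.6·78 = 383.744.
Var[A] = a²·Var[M] + b²·Var[B] + 2ab·covariance of M and B with a = 4.48, b = 1.6.
Independence gives covariance of M and B = 0.
= 4.48²·47 + 1.6²·19.8 + 2·4.48·1.6·0
= 943.3088 + 50.688 + 0 = 993.9968.

E[A] = 383.744, Var[A] = 993.9968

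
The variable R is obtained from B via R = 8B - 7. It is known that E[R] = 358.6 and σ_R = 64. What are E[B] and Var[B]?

From R = 8B - 7: E[R] = a·E[B] + b, so E[B] = (E[R] − b)/a = (358.6 − (-7))/8 = 45.7.
Var[R] = 64² = 4096.
Var[R] = a²·Var[B], so Var[B] = 4096/8² = 64.

E[B] = 45.7, Var[B] = 64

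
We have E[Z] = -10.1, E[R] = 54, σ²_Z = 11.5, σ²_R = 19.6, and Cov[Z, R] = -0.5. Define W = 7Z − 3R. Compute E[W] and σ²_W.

E[W] = -232.7, σ²_W = 760.9

E[W] = 7·E[Z] + (-3)·E[R] = 7·(-10.1) + (-3)·54 = -232.7.
σ²_W = a²·σ²_Z + b²·σ²_R + 2ab·Cov[Z, R] with a = 7, b = -3.
= 7²·11.5 + (-3)²·19.6 + 2·7·(-3)·(-0.5)
= 563.5 + 176.4 + 21 = 760.9.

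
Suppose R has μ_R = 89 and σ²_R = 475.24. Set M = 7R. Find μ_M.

M = 7R is linear with a = 7, b = 0.
μ_M = a·μ_R + b = 7·89 = 623.

μ_M = 623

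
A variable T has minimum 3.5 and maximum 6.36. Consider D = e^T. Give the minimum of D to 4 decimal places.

min(D) = 33.1155

e^T is increasing on this domain, so min(D) comes from min(T) = 3.5: min(D) = exp(3.5) ≈ 33.1155.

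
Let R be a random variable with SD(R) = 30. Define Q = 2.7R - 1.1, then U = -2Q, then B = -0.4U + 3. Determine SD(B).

SD(Q) = |2.7|·30 = 81.
SD(U) = |-2|·81 = 162.
SD(B) = |-0.4|·162 = 64.8.

SD(B) = 64.8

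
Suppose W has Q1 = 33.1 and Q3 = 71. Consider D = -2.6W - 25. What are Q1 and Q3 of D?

a = -2.6 < 0 reverses order: Q1(D) comes from Q3(W), Q3(D) from Q1(W).
Q1(D) = (-2.6)·71 + (-25) = -209.6; Q3(D) = (-2.6)·33.1 + (-25) = -111.06.

Q1(D) = -209.6, Q3(D) = -111.06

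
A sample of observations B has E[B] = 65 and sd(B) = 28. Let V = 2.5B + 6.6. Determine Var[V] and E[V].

V = 2.5B + 6.6 is linear with a = 2.5, b = 6.6.
Var[B] = 28² = 784.
Var[V] = a²·Var[B] = 2.5²·784 = 4900 (the additive constant 6.6 does not affect variance).
E[V] = a·E[B] + b = 2.5·65 + 6.6 = 169.1.

Var[V] = 4900, E[V] = 169.1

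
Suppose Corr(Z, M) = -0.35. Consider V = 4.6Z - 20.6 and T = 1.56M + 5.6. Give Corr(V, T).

Corr(V, T) = -0.35

Linear rescalings preserve correlation up to sign; here the slopes 4.6 and 1.56 have the same sign, so Corr(V, T) = Corr(Z, M) = -0.35.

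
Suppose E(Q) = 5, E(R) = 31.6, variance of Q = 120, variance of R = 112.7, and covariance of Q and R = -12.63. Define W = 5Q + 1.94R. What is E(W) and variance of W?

E(W) = 5·E(Q) + 1.94·E(R) = 5·5 + 1.94·31.6 = 86.304.
variance of W = a²·variance of Q + b²·variance of R + 2ab·covariance of Q and R with a = 5, b = 1.94.
= 5²·120 + 1.94²·112.7 + 2·5·1.94·(-12.63)
= 3000 + 424.15772 + (-245.022) = 3179.13572.

E(W) = 86.304, variance of W = 3179.13572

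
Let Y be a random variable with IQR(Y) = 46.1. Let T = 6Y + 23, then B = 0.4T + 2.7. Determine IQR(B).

IQR(T) = |6|·46.1 = 276.6.
IQR(B) = |0.4|·276.6 = 110.64.

IQR(B) = 110.64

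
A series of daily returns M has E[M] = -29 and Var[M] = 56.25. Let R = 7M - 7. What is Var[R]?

Var[R] = 2756.25

R = 7M - 7 is linear with a = 7, b = -7.
Var[R] = a²·Var[M] = 7²·56.25 = 2756.25 (the additive constant -7 does not affect variance).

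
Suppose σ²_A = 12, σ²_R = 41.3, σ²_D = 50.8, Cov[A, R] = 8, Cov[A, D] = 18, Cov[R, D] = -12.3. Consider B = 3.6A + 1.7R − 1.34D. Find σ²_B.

σ²_B = a²·σ²_A + b²·σ²_R + c²·σ²_D + 2ab·Cov[A, R] + 2ac·Cov[A, D] + 2bc·Cov[R, D], with a = 3.6, b = 1.7, c = -1.34.
= 155.52 + 119.357 + 91.21648 + 97.92 + (-173.664) + 56.0388
= 346.38828.

σ²_B = 346.38828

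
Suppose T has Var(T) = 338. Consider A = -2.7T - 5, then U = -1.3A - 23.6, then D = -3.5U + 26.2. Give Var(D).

Var(D) = 51011.37405

Var(A) = (-2.7)²·338 = 2464.02.
Var(U) = (-1.3)²·2464.02 = 4164.1938.
Var(D) = (-3.5)²·4164.1938 = 51011.37405.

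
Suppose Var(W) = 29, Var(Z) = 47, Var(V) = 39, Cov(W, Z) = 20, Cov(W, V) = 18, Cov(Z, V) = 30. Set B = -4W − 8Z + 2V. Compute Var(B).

Var(B) = a²·Var(W) + b²·Var(Z) + c²·Var(V) + 2ab·Cov(W, Z) + 2ac·Cov(W, V) + 2bc·Cov(Z, V), with a = -4, b = -8, c = 2.
= 464 + 3008 + 156 + 1280 + (-288) + (-960)
= 3660.

Var(B) = 3660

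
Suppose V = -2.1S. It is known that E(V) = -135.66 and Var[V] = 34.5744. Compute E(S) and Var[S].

From V = -2.1S: E(V) = a·E(S) + b, so E(S) = (E(V) − b)/a = (-135.66 − 0)/(-2.1) = 64.6.
Var[V] = a²·Var[S], so Var[S] = 34.5744/(-2.1)² = 7.84.

E(S) = 64.6, Var[S] = 7.84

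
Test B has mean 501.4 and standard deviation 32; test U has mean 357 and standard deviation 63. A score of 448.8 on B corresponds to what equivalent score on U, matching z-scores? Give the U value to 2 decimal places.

U = 253.44

z = (448.8 − 501.4)/32 ≈ -1.6438.
U = 357 + z·63 = 357 + (448.8 − 501.4)·63/32 ≈ 253.44.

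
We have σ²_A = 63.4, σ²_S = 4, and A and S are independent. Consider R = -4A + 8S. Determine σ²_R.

σ²_R = 1270.4

σ²_R = a²·σ²_A + b²·σ²_S + 2ab·Cov[A, S] with a = -4, b = 8.
Independence gives Cov[A, S] = 0.
= (-4)²·63.4 + 8²·4 + 2·(-4)·8·0
= 1014.4 + 256 + 0 = 1270.4.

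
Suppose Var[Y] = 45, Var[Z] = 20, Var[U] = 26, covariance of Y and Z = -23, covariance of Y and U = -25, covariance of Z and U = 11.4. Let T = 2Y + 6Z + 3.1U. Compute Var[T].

Var[T] = 711.94

Var[T] = a²·Var[Y] + b²·Var[Z] + c²·Var[U] + 2ab·covariance of Y and Z + 2ac·covariance of Y and U + 2bc·covariance of Z and U, with a = 2, b = 6, c = 3.1.
= 180 + 720 + 249.86 + (-552) + (-310) + 424.08
= 711.94.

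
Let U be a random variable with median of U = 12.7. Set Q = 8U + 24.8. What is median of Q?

median of Q = 126.4

A linear map preserves order up to sign, so median of Q = a·median of U + b = 8·12.7 + 24.8 = 126.4.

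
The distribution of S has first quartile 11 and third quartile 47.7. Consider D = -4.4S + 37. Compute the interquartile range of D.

IQR(D) = 161.48

IQR of S = Q3 − Q1 = 47.7 − 11 = 36.7.
Under D = aS + b, IQR(D) = |a|·IQR(S) = |-4.4|·36.7 = 161.48 (shifts cancel; spread scales by |a|).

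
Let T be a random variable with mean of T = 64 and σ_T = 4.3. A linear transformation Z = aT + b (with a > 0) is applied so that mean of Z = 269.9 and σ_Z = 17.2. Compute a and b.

a = 4, b = 13.9

σ_Z = a·σ_T (a > 0), so a = 17.2/4.3 = 4.
mean of Z = a·mean of T + b, so b = 269.9 − 4·64 = 13.9.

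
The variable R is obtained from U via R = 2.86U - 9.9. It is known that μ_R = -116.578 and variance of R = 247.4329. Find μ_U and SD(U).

μ_U = -37.3, SD(U) = 5.5

From R = 2.86U - 9.9: μ_R = a·μ_U + b, so μ_U = (μ_R − b)/a = (-116.578 − (-9.9))/2.86 = -37.3.
SD(R) = √247.4329 = 15.73.
SD(R) = |a|·SD(U), so SD(U) = 15.73/|2.86| = 5.5.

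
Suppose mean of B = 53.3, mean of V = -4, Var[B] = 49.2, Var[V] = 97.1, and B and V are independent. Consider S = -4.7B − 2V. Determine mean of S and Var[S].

mean of S = -242.51, Var[S] = 1475.228

mean of S = (-4.7)·mean of B + (-2)·mean of V = (-4.7)·53.3 + (-2)·(-4) = -242.51.
Var[S] = a²·Var[B] + b²·Var[V] + 2ab·Cov[B, V] with a = -4.7, b = -2.
Independence gives Cov[B, V] = 0.
= (-4.7)²·49.2 + (-2)²·97.1 + 2·(-4.7)·(-2)·0
= 1086.828 + 388.4 + 0 = 1475.228.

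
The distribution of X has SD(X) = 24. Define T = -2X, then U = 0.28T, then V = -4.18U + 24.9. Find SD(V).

SD(V) = 56.1792

SD(T) = |-2|·24 = 48.
SD(U) = |0.28|·48 = 13.44.
SD(V) = |-4.18|·13.44 = 56.1792.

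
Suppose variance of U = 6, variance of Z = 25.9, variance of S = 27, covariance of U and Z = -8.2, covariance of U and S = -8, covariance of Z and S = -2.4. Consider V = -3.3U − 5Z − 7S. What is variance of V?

variance of V = 1227.64

variance of V = a²·variance of U + b²·variance of Z + c²·variance of S + 2ab·covariance of U and Z + 2ac·covariance of U and S + 2bc·covariance of Z and S, with a = -3.3, b = -5, c = -7.
= 65.34 + 647.5 + 1323 + (-270.6) + (-369.6) + (-168)
= 1227.64.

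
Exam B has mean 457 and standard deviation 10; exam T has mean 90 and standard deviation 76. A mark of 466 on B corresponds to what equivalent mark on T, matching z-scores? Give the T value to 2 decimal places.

z = (466 − 457)/10 = 0.9.
T = 90 + z·76 = 90 + (466 − 457)·76/10 = 158.40.

T = 158.40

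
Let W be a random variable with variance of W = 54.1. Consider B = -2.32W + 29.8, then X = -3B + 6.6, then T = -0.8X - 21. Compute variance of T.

variance of B = (-2.32)²·54.1 = 291.18784.
variance of X = (-3)²·291.18784 = 2620.69056.
variance of T = (-0.8)²·2620.69056 = 1677.2419584.

variance of T = 1677.2419584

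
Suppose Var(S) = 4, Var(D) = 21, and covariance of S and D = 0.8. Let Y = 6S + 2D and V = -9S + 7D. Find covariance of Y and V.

covariance of Y and V = 97.2

By bilinearity, covariance of Y and V = ac·Var(S) + bd·Var(D) + (ad+bc)·covariance of S and D, with a=6, b=2, c=-9, d=7.
ac·Var(S) = 6·(-9)·4 = -216
bd·Var(D) = 2·7·21 = 294
(ad+bc)·covariance of S and D = (24)·0.8 = 19.2
covariance of Y and V = -216 + 294 + 19.2 = 97.2.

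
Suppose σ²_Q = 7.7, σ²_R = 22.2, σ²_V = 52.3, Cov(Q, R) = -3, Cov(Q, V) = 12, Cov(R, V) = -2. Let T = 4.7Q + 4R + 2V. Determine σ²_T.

σ²_T = 815.293

σ²_T = a²·σ²_Q + b²·σ²_R + c²·σ²_V + 2ab·Cov(Q, R) + 2ac·Cov(Q, V) + 2bc·Cov(R, V), with a = 4.7, b = 4, c = 2.
= 170.093 + 355.2 + 209.2 + (-112.8) + 225.6 + (-32)
= 815.293.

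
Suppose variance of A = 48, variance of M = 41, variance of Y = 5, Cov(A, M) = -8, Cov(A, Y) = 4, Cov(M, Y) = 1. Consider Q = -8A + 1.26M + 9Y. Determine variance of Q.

variance of Q = a²·variance of A + b²·variance of M + c²·variance of Y + 2ab·Cov(A, M) + 2ac·Cov(A, Y) + 2bc·Cov(M, Y), with a = -8, b = 1.26, c = 9.
= 3072 + 65.0916 + 405 + 161.28 + (-576) + 22.68
= 3150.0516.

variance of Q = 3150.0516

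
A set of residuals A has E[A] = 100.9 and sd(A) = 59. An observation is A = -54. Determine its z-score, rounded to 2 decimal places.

z = -2.63

z = (A − E[A]) / sd(A) = (-54 − 100.9) / 59 ≈ -2.63.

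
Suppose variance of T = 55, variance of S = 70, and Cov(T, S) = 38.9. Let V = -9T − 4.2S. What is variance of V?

variance of V = a²·variance of T + b²·variance of S + 2ab·Cov(T, S) with a = -9, b = -4.2.
= (-9)²·55 + (-4.2)²·70 + 2·(-9)·(-4.2)·38.9
= 4455 + 1234.8 + 2940.84 = 8630.64.

variance of V = 8630.64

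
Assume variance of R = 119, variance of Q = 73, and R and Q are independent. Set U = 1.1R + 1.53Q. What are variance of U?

variance of U = 314.8757

variance of U = a²·variance of R + b²·variance of Q + 2ab·Cov[R, Q] with a = 1.1, b = 1.53.
Independence gives Cov[R, Q] = 0.
= 1.1²·119 + 1.53²·73 + 2·1.1·1.53·0
= 143.99 + 170.8857 + 0 = 314.8757.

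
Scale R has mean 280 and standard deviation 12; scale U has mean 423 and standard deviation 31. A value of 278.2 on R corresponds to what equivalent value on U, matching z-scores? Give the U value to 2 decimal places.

z = (278.2 − 280)/12 = -0.15.
U = 423 + z·31 = 423 + (278.2 − 280)·31/12 = 418.35.

U = 418.35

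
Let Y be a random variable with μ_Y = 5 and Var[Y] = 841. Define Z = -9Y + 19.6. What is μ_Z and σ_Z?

μ_Z = -25.4, σ_Z = 261

Z = -9Y + 19.6 is linear with a = -9, b = 19.6.
μ_Z = a·μ_Y + b = (-9)·5 + 19.6 = -25.4.
σ_Y = √841 = 29.
σ_Z = |a|·σ_Y = |-9|·29 = 261.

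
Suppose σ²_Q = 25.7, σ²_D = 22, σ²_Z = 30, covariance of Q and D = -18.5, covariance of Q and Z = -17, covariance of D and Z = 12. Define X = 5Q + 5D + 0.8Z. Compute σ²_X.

σ²_X = a²·σ²_Q + b²·σ²_D + c²·σ²_Z + 2ab·covariance of Q and D + 2ac·covariance of Q and Z + 2bc·covariance of D and Z, with a = 5, b = 5, c = 0.8.
= 642.5 + 550 + 19.2 + (-925) + (-136) + 96
= 246.7.

σ²_X = 246.7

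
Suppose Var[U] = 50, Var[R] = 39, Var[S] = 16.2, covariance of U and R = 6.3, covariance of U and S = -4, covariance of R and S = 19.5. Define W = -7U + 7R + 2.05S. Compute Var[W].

Var[W] = a²·Var[U] + b²·Var[R] + c²·Var[S] + 2ab·covariance of U and R + 2ac·covariance of U and S + 2bc·covariance of R and S, with a = -7, b = 7, c = 2.05.
= 2450 + 1911 + 68.0805 + (-617.4) + 114.8 + 559.65
= 4486.1305.

Var[W] = 4486.1305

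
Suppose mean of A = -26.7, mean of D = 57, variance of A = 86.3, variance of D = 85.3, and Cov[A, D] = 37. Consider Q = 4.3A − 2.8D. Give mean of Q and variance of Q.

mean of Q = 4.3·mean of A + (-2.8)·mean of D = 4.3·(-26.7) + (-2.8)·57 = -274.41.
variance of Q = a²·variance of A + b²·variance of D + 2ab·Cov[A, D] with a = 4.3, b = -2.8.
= 4.3²·86.3 + (-2.8)²·85.3 + 2·4.3·(-2.8)·37
= 1595.687 + 668.752 + (-890.96) = 1373.479.

mean of Q = -274.41, variance of Q = 1373.479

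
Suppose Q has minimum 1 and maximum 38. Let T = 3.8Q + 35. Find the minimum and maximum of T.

a = 3.8 > 0, so min(T) = a·min(Q)+b = 3.8·1 + 35 = 38.8 and max(T) = 3.8·38 + 35 = 179.4.

min(T) = 38.8, max(T) = 179.4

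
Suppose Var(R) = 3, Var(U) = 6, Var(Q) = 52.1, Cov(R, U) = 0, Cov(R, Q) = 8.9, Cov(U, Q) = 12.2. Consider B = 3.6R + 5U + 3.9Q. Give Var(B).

Var(B) = 1707.033

Var(B) = a²·Var(R) + b²·Var(U) + c²·Var(Q) + 2ab·Cov(R, U) + 2ac·Cov(R, Q) + 2bc·Cov(U, Q), with a = 3.6, b = 5, c = 3.9.
= 38.88 + 150 + 792.441 + 0 + 249.912 + 475.8
= 1707.033.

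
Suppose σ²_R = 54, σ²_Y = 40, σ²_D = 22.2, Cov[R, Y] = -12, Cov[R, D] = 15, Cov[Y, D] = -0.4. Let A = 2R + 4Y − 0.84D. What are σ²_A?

σ²_A = a²·σ²_R + b²·σ²_Y + c²·σ²_D + 2ab·Cov[R, Y] + 2ac·Cov[R, D] + 2bc·Cov[Y, D], with a = 2, b = 4, c = -0.84.
= 216 + 640 + 15.66432 + (-192) + (-50.4) + 2.688
= 631.95232.

σ²_A = 631.95232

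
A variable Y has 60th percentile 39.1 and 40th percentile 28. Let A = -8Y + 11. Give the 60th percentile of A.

60th percentile of A = -213

Since a = -8 < 0 the transformation is decreasing, reversing order: the 60th percentile of A corresponds to the 40th percentile of Y.
So P_{60}(A) = a·P_{40}(Y) + b = (-8)·28 + 11 = -213.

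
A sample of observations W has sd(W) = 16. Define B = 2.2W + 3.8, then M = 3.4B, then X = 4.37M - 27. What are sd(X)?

sd(B) = |2.2|·16 = 35.2.
sd(M) = |3.4|·35.2 = 119.68.
sd(X) = |4.37|·119.68 = 523.0016.

sd(X) = 523.0016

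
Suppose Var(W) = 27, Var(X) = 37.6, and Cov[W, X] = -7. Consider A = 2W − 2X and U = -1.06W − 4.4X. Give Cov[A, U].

By bilinearity, Cov[A, U] = ac·Var(W) + bd·Var(X) + (ad+bc)·Cov[W, X], with a=2, b=-2, c=-1.06, d=-4.4.
ac·Var(W) = 2·(-1.06)·27 = -57.24
bd·Var(X) = (-2)·(-4.4)·37.6 = 330.88
(ad+bc)·Cov[W, X] = (-6.68)·(-7) = 46.76
Cov[A, U] = -57.24 + 330.88 + 46.76 = 320.4.

Cov[A, U] = 320.4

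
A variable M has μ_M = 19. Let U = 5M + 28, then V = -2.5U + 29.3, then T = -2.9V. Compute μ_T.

μ_U = 5·19 + 28 = 123.
μ_V = (-2.5)·123 + 29.3 = -278.2.
μ_T = (-2.9)·(-278.2) = 806.78.

μ_T = 806.78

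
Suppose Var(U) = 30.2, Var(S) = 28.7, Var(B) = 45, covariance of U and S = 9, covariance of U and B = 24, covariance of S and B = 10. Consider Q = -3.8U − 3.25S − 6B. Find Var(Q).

Var(Q) = 4065.93175

Var(Q) = a²·Var(U) + b²·Var(S) + c²·Var(B) + 2ab·covariance of U and S + 2ac·covariance of U and B + 2bc·covariance of S and B, with a = -3.8, b = -3.25, c = -6.
= 436.088 + 303.14375 + 1620 + 222.3 + 1094.4 + 390
= 4065.93175.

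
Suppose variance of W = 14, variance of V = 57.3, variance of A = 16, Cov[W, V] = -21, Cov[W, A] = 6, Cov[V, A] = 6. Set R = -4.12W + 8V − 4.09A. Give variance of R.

variance of R = a²·variance of W + b²·variance of V + c²·variance of A + 2ab·Cov[W, V] + 2ac·Cov[W, A] + 2bc·Cov[V, A], with a = -4.12, b = 8, c = -4.09.
= 237.6416 + 3667.2 + 267.6496 + 1384.32 + 202.2096 + (-392.64)
= 5366.3808.

variance of R = 5366.3808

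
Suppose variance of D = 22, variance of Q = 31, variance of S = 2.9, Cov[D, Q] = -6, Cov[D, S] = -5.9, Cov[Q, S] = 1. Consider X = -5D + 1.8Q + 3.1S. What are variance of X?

variance of X = 980.369

variance of X = a²·variance of D + b²·variance of Q + c²·variance of S + 2ab·Cov[D, Q] + 2ac·Cov[D, S] + 2bc·Cov[Q, S], with a = -5, b = 1.8, c = 3.1.
= 550 + 100.44 + 27.869 + 108 + 182.9 + 11.16
= 980.369.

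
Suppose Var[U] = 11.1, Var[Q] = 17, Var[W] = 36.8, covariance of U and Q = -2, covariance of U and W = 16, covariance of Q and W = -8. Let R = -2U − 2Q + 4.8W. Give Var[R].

Var[R] = a²·Var[U] + b²·Var[Q] + c²·Var[W] + 2ab·covariance of U and Q + 2ac·covariance of U and W + 2bc·covariance of Q and W, with a = -2, b = -2, c = 4.8.
= 44.4 + 68 + 847.872 + (-16) + (-307.2) + 153.6
= 790.672.

Var[R] = 790.672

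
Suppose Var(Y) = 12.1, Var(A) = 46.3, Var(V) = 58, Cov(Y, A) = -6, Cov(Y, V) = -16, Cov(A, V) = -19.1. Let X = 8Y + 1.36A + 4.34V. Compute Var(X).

Var(X) = a²·Var(Y) + b²·Var(A) + c²·Var(V) + 2ab·Cov(Y, A) + 2ac·Cov(Y, V) + 2bc·Cov(A, V), with a = 8, b = 1.36, c = 4.34.
= 774.4 + 85.63648 + 1092.4648 + (-130.56) + (-1111.04) + (-225.47168)
= 485.4296.

Var(X) = 485.4296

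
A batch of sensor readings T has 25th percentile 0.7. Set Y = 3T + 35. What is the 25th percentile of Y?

Since a = 3 > 0 the transformation is increasing, so the 25th percentile of Y = a·(P_{25} of T) + b = 3·0.7 + 35 = 37.1.

25th percentile of Y = 37.1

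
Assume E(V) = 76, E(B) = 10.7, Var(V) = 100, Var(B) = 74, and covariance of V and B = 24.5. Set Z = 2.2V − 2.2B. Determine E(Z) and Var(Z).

E(Z) = 2.2·E(V) + (-2.2)·E(B) = 2.2·76 + (-2.2)·10.7 = 143.66.
Var(Z) = a²·Var(V) + b²·Var(B) + 2ab·covariance of V and B with a = 2.2, b = -2.2.
= 2.2²·100 + (-2.2)²·74 + 2·2.2·(-2.2)·24.5
= 484 + 358.16 + (-237.16) = 605.

E(Z) = 143.66, Var(Z) = 605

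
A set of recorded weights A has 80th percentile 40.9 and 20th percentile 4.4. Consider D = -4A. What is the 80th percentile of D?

80th percentile of D = -17.6

Since a = -4 < 0 the transformation is decreasing, reversing order: the 80th percentile of D corresponds to the 20th percentile of A.
So P_{80}(D) = a·P_{20}(A) + b = (-4)·4.4 = -17.6.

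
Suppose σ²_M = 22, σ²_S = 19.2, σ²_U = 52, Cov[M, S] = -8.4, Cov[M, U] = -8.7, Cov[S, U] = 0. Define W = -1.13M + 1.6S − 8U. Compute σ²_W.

σ²_W = a²·σ²_M + b²·σ²_S + c²·σ²_U + 2ab·Cov[M, S] + 2ac·Cov[M, U] + 2bc·Cov[S, U], with a = -1.13, b = 1.6, c = -8.
= 28.0918 + 49.152 + 3328 + 30.3744 + (-157.296) + 0
= 3278.3222.

σ²_W = 3278.3222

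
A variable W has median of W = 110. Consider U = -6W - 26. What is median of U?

A linear map preserves order up to sign, so median of U = a·median of W + b = (-6)·110 + (-26) = -686.

median of U = -686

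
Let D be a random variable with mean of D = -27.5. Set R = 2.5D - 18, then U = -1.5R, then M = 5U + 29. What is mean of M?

mean of R = 2.5·(-27.5) + (-18) = -86.75.
mean of U = (-1.5)·(-86.75) = 130.125.
mean of M = 5·130.125 + 29 = 679.625.

mean of M = 679.625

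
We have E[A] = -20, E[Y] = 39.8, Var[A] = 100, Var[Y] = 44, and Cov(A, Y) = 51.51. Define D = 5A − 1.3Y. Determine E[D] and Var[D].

E[D] = 5·E[A] + (-1.3)·E[Y] = 5·(-20) + (-1.3)·39.8 = -151.74.
Var[D] = a²·Var[A] + b²·Var[Y] + 2ab·Cov(A, Y) with a = 5, b = -1.3.
= 5²·100 + (-1.3)²·44 + 2·5·(-1.3)·51.51
= 2500 + 74.36 + (-669.63) = 1904.73.

E[D] = -151.74, Var[D] = 1904.73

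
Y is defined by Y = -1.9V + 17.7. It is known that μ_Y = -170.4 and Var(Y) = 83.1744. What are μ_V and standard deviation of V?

μ_V = 99, standard deviation of V = 4.8

From Y = -1.9V + 17.7: μ_Y = a·μ_V + b, so μ_V = (μ_Y − b)/a = (-170.4 − 17.7)/(-1.9) = 99.
standard deviation of Y = √83.1744 = 9.12.
standard deviation of Y = |a|·standard deviation of V, so standard deviation of V = 9.12/|-1.9| = 4.8.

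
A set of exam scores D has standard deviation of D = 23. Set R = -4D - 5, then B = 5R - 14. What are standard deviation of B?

standard deviation of R = |-4|·23 = 92.
standard deviation of B = |5|·92 = 460.

standard deviation of B = 460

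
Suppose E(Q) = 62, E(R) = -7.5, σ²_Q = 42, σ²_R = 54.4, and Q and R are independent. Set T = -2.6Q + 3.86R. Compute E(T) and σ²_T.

E(T) = -190.15, σ²_T = 1094.45824

E(T) = (-2.6)·E(Q) + 3.86·E(R) = (-2.6)·62 + 3.86·(-7.5) = -190.15.
σ²_T = a²·σ²_Q + b²·σ²_R + 2ab·Cov(Q, R) with a = -2.6, b = 3.86.
Independence gives Cov(Q, R) = 0.
= (-2.6)²·42 + 3.86²·54.4 + 2·(-2.6)·3.86·0
= 283.92 + 810.53824 + 0 = 1094.45824.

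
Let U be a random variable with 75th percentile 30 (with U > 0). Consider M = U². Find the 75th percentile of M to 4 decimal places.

75th percentile of M = 900

U² is increasing, so P_{75}(M) = g(P_{75}(U)) = 900.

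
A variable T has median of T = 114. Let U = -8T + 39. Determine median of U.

A linear map preserves order up to sign, so median of U = a·median of T + b = (-8)·114 + 39 = -873.

median of U = -873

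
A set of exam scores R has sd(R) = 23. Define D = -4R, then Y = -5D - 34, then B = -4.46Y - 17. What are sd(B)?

sd(B) = 2051.6

sd(D) = |-4|·23 = 92.
sd(Y) = |-5|·92 = 460.
sd(B) = |-4.46|·460 = 2051.6.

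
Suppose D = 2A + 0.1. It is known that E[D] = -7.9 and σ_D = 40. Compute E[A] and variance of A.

E[A] = -4, variance of A = 400

From D = 2A + 0.1: E[D] = a·E[A] + b, so E[A] = (E[D] − b)/a = (-7.9 − 0.1)/2 = -4.
variance of D = 40² = 1600.
variance of D = a²·variance of A, so variance of A = 1600/2² = 400.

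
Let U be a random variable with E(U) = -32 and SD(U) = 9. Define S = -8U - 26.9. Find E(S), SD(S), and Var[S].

S = -8U - 26.9 is linear with a = -8, b = -26.9.
E(S) = a·E(U) + b = (-8)·(-32) + (-26.9) = 229.1.
SD(S) = |a|·SD(U) = |-8|·9 = 72.
Var[U] = 9² = 81.
Var[S] = a²·Var[U] = (-8)²·81 = 5184 (the additive constant -26.9 does not affect variance).

E(S) = 229.1, SD(S) = 72, Var[S] = 5184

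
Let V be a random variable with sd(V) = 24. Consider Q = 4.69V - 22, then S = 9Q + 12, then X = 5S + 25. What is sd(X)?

sd(X) = 5065.2

sd(Q) = |4.69|·24 = 112.56.
sd(S) = |9|·112.56 = 1013.04.
sd(X) = |5|·1013.04 = 5065.2.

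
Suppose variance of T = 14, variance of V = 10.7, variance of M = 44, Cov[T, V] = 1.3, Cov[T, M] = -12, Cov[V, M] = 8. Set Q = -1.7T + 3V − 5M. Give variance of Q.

variance of Q = a²·variance of T + b²·variance of V + c²·variance of M + 2ab·Cov[T, V] + 2ac·Cov[T, M] + 2bc·Cov[V, M], with a = -1.7, b = 3, c = -5.
= 40.46 + 96.3 + 1100 + (-13.26) + (-204) + (-240)
= 779.5.

variance of Q = 779.5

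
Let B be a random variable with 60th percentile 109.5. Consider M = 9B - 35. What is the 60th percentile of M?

60th percentile of M = 950.5

Since a = 9 > 0 the transformation is increasing, so the 60th percentile of M = a·(P_{60} of B) + b = 9·109.5 + (-35) = 950.5.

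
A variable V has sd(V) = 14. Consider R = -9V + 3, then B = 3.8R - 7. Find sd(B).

sd(B) = 478.8

sd(R) = |-9|·14 = 126.
sd(B) = |3.8|·126 = 478.8.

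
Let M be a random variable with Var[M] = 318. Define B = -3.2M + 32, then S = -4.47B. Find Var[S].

Var[S] = 65064.204288

Var[B] = (-3.2)²·318 = 3256.32.
Var[S] = (-4.47)²·3256.32 = 65064.204288.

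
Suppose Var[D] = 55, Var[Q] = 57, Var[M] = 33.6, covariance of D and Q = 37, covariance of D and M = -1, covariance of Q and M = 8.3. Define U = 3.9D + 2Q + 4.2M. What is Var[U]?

Var[U] = 2341.134

Var[U] = a²·Var[D] + b²·Var[Q] + c²·Var[M] + 2ab·covariance of D and Q + 2ac·covariance of D and M + 2bc·covariance of Q and M, with a = 3.9, b = 2, c = 4.2.
= 836.55 + 228 + 592.704 + 577.2 + (-32.76) + 139.44
= 2341.134.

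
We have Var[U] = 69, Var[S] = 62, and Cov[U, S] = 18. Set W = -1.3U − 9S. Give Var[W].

Var[W] = a²·Var[U] + b²·Var[S] + 2ab·Cov[U, S] with a = -1.3, b = -9.
= (-1.3)²·69 + (-9)²·62 + 2·(-1.3)·(-9)·18
= 116.61 + 5022 + 421.2 = 5559.81.

Var[W] = 5559.81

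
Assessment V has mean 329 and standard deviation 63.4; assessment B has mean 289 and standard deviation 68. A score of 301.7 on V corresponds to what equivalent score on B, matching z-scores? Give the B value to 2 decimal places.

z = (301.7 − 329)/63.4 ≈ -0.4306.
B = 289 + z·68 = 289 + (301.7 − 329)·68/63.4 ≈ 259.72.

B = 259.72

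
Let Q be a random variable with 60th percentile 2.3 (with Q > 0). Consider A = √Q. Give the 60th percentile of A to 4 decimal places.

60th percentile of A = 1.5166

√Q is increasing, so P_{60}(A) = g(P_{60}(Q)) ≈ 1.5166.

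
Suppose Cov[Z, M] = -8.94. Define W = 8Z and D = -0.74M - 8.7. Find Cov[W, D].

Cov[W, D] = a·c·Cov[Z, M] = 8·(-0.74)·(-8.94) = 52.9248. Additive constants drop out.

Cov[W, D] = 52.9248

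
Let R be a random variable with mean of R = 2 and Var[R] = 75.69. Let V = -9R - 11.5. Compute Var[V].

V = -9R - 11.5 is linear with a = -9, b = -11.5.
Var[V] = a²·Var[R] = (-9)²·75.69 = 6130.89 (the additive constant -11.5 does not affect variance).

Var[V] = 6130.89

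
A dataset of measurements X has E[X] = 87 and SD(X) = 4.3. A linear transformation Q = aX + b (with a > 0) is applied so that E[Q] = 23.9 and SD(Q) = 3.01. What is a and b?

a = 0.7, b = -37

SD(Q) = a·SD(X) (a > 0), so a = 3.01/4.3 = 0.7.
E[Q] = a·E[X] + b, so b = 23.9 − 0.7·87 = -37.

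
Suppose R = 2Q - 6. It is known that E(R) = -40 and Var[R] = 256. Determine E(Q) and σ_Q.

From R = 2Q - 6: E(R) = a·E(Q) + b, so E(Q) = (E(R) − b)/a = (-40 − (-6))/2 = -17.
σ_R = √256 = 16.
σ_R = |a|·σ_Q, so σ_Q = 16/|2| = 8.

E(Q) = -17, σ_Q = 8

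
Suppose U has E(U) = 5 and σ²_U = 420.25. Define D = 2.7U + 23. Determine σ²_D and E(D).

σ²_D = 3063.6225, E(D) = 36.5

D = 2.7U + 23 is linear with a = 2.7, b = 23.
σ²_D = a²·σ²_U = 2.7²·420.25 = 3063.6225 (the additive constant 23 does not affect variance).
E(D) = a·E(U) + b = 2.7·5 + 23 = 36.5.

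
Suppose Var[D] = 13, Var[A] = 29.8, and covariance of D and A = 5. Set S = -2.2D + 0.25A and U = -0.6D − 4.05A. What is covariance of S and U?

covariance of S and U = 30.7875

By bilinearity, covariance of S and U = ac·Var[D] + bd·Var[A] + (ad+bc)·covariance of D and A, with a=-2.2, b=0.25, c=-0.6, d=-4.05.
ac·Var[D] = (-2.2)·(-0.6)·13 = 17.16
bd·Var[A] = 0.25·(-4.05)·29.8 = -30.1725
(ad+bc)·covariance of D and A = (8.76)·5 = 43.8
covariance of S and U = 17.16 + (-30.1725) + 43.8 = 30.7875.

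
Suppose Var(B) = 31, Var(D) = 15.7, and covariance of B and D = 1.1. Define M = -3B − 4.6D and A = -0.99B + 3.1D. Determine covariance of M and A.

By bilinearity, covariance of M and A = ac·Var(B) + bd·Var(D) + (ad+bc)·covariance of B and D, with a=-3, b=-4.6, c=-0.99, d=3.1.
ac·Var(B) = (-3)·(-0.99)·31 = 92.07
bd·Var(D) = (-4.6)·3.1·15.7 = -223.882
(ad+bc)·covariance of B and D = (-4.746)·1.1 = -5.2206
covariance of M and A = 92.07 + (-223.882) + (-5.2206) = -137.0326.

covariance of M and A = -137.0326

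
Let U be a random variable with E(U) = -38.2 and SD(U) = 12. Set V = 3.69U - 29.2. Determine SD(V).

V = 3.69U - 29.2 is linear with a = 3.69, b = -29.2.
SD(V) = |a|·SD(U) = |3.69|·12 = 44.28.

SD(V) = 44.28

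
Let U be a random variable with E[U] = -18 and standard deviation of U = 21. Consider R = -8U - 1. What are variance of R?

variance of R = 28224

R = -8U - 1 is linear with a = -8, b = -1.
variance of U = 21² = 441.
variance of R = a²·variance of U = (-8)²·441 = 28224 (the additive constant -1 does not affect variance).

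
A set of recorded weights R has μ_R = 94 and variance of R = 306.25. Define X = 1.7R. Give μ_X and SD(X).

X = 1.7R is linear with a = 1.7, b = 0.
μ_X = a·μ_R + b = 1.7·94 = 159.8.
SD(R) = √306.25 = 17.5.
SD(X) = |a|·SD(R) = |1.7|·17.5 = 29.75.

μ_X = 159.8, SD(X) = 29.75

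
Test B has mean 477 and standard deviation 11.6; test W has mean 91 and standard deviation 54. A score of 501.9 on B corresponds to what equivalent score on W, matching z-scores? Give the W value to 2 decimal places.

z = (501.9 − 477)/11.6 ≈ 2.1466.
W = 91 + z·54 = 91 + (501.9 − 477)·54/11.6 ≈ 206.91.

W = 206.91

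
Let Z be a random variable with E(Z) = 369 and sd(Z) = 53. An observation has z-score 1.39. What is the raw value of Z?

Z = 442.67

Z = E(Z) + z·sd(Z) = 369 + 1.39·53 = 442.67.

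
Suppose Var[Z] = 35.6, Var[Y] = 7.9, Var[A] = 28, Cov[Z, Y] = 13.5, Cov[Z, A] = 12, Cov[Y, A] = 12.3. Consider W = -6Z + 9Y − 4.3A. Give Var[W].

Var[W] = a²·Var[Z] + b²·Var[Y] + c²·Var[A] + 2ab·Cov[Z, Y] + 2ac·Cov[Z, A] + 2bc·Cov[Y, A], with a = -6, b = 9, c = -4.3.
= 1281.6 + 639.9 + 517.72 + (-1458) + 619.2 + (-952.02)
= 648.4.

Var[W] = 648.4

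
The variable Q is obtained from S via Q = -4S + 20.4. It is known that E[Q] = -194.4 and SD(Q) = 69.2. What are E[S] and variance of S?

From Q = -4S + 20.4: E[Q] = a·E[S] + b, so E[S] = (E[Q] − b)/a = (-194.4 − 20.4)/(-4) = 53.7.
variance of Q = 69.2² = 4788.64.
variance of Q = a²·variance of S, so variance of S = 4788.64/(-4)² = 299.29.

E[S] = 53.7, variance of S = 299.29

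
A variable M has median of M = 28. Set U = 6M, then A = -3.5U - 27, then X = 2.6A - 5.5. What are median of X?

median of U = 6·28 = 168.
median of A = (-3.5)·168 + (-27) = -615.
median of X = 2.6·(-615) + (-5.5) = -1604.5.

median of X = -1604.5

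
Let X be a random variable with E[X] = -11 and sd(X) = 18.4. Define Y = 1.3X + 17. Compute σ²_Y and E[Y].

σ²_Y = 572.1664, E[Y] = 2.7

Y = 1.3X + 17 is linear with a = 1.3, b = 17.
σ²_X = 18.4² = 338.56.
σ²_Y = a²·σ²_X = 1.3²·338.56 = 572.1664 (the additive constant 17 does not affect variance).
E[Y] = a·E[X] + b = 1.3·(-11) + 17 = 2.7.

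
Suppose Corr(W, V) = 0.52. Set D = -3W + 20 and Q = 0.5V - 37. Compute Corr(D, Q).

Corr(D, Q) = -0.52

Linear rescalings preserve |correlation|; the slopes -3 and 0.5 have opposite signs, so the correlation flips sign: Corr(D, Q) = −Corr(W, V) = -0.52.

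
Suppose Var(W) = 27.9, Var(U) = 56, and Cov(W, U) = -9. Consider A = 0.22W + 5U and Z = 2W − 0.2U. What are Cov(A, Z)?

Cov(A, Z) = -133.328

By bilinearity, Cov(A, Z) = ac·Var(W) + bd·Var(U) + (ad+bc)·Cov(W, U), with a=0.22, b=5, c=2, d=-0.2.
ac·Var(W) = 0.22·2·27.9 = 12.276
bd·Var(U) = 5·(-0.2)·56 = -56
(ad+bc)·Cov(W, U) = (9.956)·(-9) = -89.604
Cov(A, Z) = 12.276 + (-56) + (-89.604) = -133.328.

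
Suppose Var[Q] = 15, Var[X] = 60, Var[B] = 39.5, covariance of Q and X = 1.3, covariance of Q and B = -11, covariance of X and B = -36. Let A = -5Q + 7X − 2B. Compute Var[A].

Var[A] = a²·Var[Q] + b²·Var[X] + c²·Var[B] + 2ab·covariance of Q and X + 2ac·covariance of Q and B + 2bc·covariance of X and B, with a = -5, b = 7, c = -2.
= 375 + 2940 + 158 + (-91) + (-220) + 1008
= 4170.

Var[A] = 4170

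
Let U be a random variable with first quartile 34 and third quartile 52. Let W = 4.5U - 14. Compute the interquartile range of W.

IQR(W) = 81

IQR of U = Q3 − Q1 = 52 − 34 = 18.
Under W = aU + b, IQR(W) = |a|·IQR(U) = |4.5|·18 = 81 (shifts cancel; spread scales by |a|).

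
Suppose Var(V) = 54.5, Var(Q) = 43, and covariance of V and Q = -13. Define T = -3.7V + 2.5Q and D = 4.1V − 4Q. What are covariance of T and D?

By bilinearity, covariance of T and D = ac·Var(V) + bd·Var(Q) + (ad+bc)·covariance of V and Q, with a=-3.7, b=2.5, c=4.1, d=-4.
ac·Var(V) = (-3.7)·4.1·54.5 = -826.765
bd·Var(Q) = 2.5·(-4)·43 = -430
(ad+bc)·covariance of V and Q = (25.05)·(-13) = -325.65
covariance of T and D = -826.765 + (-430) + (-325.65) = -1582.415.

covariance of T and D = -1582.415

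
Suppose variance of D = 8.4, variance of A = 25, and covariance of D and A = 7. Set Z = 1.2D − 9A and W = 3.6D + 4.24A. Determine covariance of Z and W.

By bilinearity, covariance of Z and W = ac·variance of D + bd·variance of A + (ad+bc)·covariance of D and A, with a=1.2, b=-9, c=3.6, d=4.24.
ac·variance of D = 1.2·3.6·8.4 = 36.288
bd·variance of A = (-9)·4.24·25 = -954
(ad+bc)·covariance of D and A = (-27.312)·7 = -191.184
covariance of Z and W = 36.288 + (-954) + (-191.184) = -1108.896.

covariance of Z and W = -1108.896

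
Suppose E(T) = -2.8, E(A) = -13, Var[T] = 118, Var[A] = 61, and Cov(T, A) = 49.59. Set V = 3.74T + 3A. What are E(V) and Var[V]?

E(V) = -49.472, Var[V] = 3312.3364

E(V) = 3.74·E(T) + 3·E(A) = 3.74·(-2.8) + 3·(-13) = -49.472.
Var[V] = a²·Var[T] + b²·Var[A] + 2ab·Cov(T, A) with a = 3.74, b = 3.
= 3.74²·118 + 3²·61 + 2·3.74·3·49.59
= 1650.5368 + 549 + 1112.7996 = 3312.3364.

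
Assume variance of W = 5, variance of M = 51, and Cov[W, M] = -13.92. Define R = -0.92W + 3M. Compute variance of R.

variance of R = 540.0704

variance of R = a²·variance of W + b²·variance of M + 2ab·Cov[W, M] with a = -0.92, b = 3.
= (-0.92)²·5 + 3²·51 + 2·(-0.92)·3·(-13.92)
= 4.232 + 459 + 76.8384 = 540.0704.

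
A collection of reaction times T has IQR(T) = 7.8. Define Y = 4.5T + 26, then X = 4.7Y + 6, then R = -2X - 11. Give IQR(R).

IQR(Y) = |4.5|·7.8 = 35.1.
IQR(X) = |4.7|·35.1 = 164.97.
IQR(R) = |-2|·164.97 = 329.94.

IQR(R) = 329.94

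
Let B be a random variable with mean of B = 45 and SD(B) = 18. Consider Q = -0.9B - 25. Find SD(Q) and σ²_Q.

SD(Q) = 16.2, σ²_Q = 262.44

Q = -0.9B - 25 is linear with a = -0.9, b = -25.
SD(Q) = |a|·SD(B) = |-0.9|·18 = 16.2.
σ²_B = 18² = 324.
σ²_Q = a²·σ²_B = (-0.9)²·324 = 262.44 (the additive constant -25 does not affect variance).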